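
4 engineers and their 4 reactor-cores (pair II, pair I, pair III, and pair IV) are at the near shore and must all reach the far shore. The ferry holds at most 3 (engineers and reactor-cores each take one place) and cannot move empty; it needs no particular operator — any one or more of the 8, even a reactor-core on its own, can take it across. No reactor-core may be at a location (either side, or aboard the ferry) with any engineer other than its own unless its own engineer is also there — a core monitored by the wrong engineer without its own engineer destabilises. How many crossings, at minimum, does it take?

Counting alone: each trip to the far shore takes at most 3 across and each return brings at least 1 back, so after t trips out (and t−1 returns) at most 3t − (t−1) of the 8 are across; that first reaches 8 at t = 4, so at least 7 crossings are needed.
The safety rule pushes this higher. Following every safe sequence of crossings, the most of the 8 that can be at the far shore as the ferry arrives there on crossing 7 is 7 — never all 8.
So no plan with fewer than 9 crossings exists, and this one achieves 9:
1. engineer II and reactor-core II cross → the far shore.
2. engineer II crosses ← the near shore.
3. engineer I, engineer II, and reactor-core I cross → the far shore.
4. engineer II and reactor-core II cross ← the near shore.
5. engineer II, engineer III, and engineer IV cross → the far shore.
6. reactor-core I crosses ← the near shore.
7. reactor-core I and reactor-core II cross → the far shore.
8. reactor-core II crosses ← the near shore.
9. reactor-core II, reactor-core III, and reactor-core IV cross → the far shore.

9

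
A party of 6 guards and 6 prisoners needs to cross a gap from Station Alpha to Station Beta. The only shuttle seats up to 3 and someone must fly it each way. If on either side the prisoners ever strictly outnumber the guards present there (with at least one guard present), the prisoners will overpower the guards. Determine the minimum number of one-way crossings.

impossible

Following every safe sequence of crossings from the start, the most of the 12 that can be at Station Beta as the shuttle arrives there on crossings 1, 3, 5 is 3, 5, 6 respectively; the best ever achieved is 6 of 12.
From crossing 7 on, no configuration arises that was not already reachable earlier: only 17 distinct safe configurations (who is on which side, and where the shuttle is) can ever be reached, none of them has everyone across, and every continuation just revisits them. They are: 0 guards + 0 prisoners across (shuttle back at the start); 0 guards + 1 prisoner across (shuttle there); 0 guards + 1 prisoner across (shuttle back at the start); 0 guards + 2 prisoners across (shuttle there); 0 guards + 2 prisoners across (shuttle back at the start); 0 guards + 3 prisoners across (shuttle there); 0 guards + 3 prisoners across (shuttle back at the start); 0 guards + 4 prisoners across (shuttle there); 0 guards + 4 prisoners across (shuttle back at the start); 0 guards + 5 prisoners across (shuttle there); 0 guards + 5 prisoners across (shuttle back at the start); 0 guards + 6 prisoners across (shuttle there); 1 guard + 1 prisoner across (shuttle there); 1 guard + 1 prisoner across (shuttle back at the start); 2 guards + 2 prisoners across (shuttle there); 2 guards + 2 prisoners across (shuttle back at the start); 3 guards + 3 prisoners across (shuttle there). So no valid plan exists.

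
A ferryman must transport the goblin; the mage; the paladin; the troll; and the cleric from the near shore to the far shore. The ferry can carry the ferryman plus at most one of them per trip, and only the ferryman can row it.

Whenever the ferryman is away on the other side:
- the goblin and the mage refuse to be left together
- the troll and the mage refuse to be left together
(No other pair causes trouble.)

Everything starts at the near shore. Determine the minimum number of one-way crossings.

11

Counting alone: the ferryman can take at most 1 across per trip to the far shore, so moving all 5 needs at least 5 loaded trips out, with a return between consecutive ones — at least 9 crossings.
The safety rule pushes this higher. Following every safe sequence of crossings, the most of the 5 that can be at the far shore as the ferry arrives there on crossing 9 is 4 — never all 5.
So no plan with fewer than 11 crossings exists, and this one achieves 11:
1. Ferryman goes to the far shore with the mage.  [the near shore: the cleric, the goblin, the paladin, the troll | the far shore: the mage]
2. Ferryman goes back to the near shore alone.  [the near shore: the cleric, the goblin, the paladin, the troll | the far shore: the mage]
3. Ferryman goes to the far shore with the goblin.  [the near shore: the cleric, the paladin, the troll | the far shore: the goblin, the mage]
4. Ferryman goes back to the near shore with the mage.  [the near shore: the cleric, the mage, the paladin, the troll | the far shore: the goblin]
5. Ferryman goes to the far shore with the troll.  [the near shore: the cleric, the mage, the paladin | the far shore: the goblin, the troll]
6. Ferryman goes back to the near shore alone.  [the near shore: the cleric, the mage, the paladin | the far shore: the goblin, the troll]
7. Ferryman goes to the far shore with the paladin.  [the near shore: the cleric, the mage | the far shore: the goblin, the paladin, the troll]
8. Ferryman goes back to the near shore alone.  [the near shore: the cleric, the mage | the far shore: the goblin, the paladin, the troll]
9. Ferryman goes to the far shore with the cleric.  [the near shore: the mage | the far shore: the cleric, the goblin, the paladin, the troll]
10. Ferryman goes back to the near shore alone.  [the near shore: the mage | the far shore: the cleric, the goblin, the paladin, the troll]
11. Ferryman goes to the far shore with the mage.  [the near shore: — | the far shore: the cleric, the goblin, the mage, the paladin, the troll]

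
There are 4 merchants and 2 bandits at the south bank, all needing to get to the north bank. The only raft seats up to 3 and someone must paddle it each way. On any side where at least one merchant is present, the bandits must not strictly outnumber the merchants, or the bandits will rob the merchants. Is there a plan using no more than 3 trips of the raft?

Counting alone: each trip to the north bank takes at most 3 across and each return brings at least 1 back, so after t trips out (and t−1 returns) at most 3t − (t−1) of the 6 are across; that first reaches 6 at t = 3, so at least 5 crossings are needed.
Since 3 < 5, 3 crossings cannot be enough. (The shortest complete plan in fact takes 5:)
1. 2 bandits → the north bank.  (the south bank: 4M 0B; the north bank: 0M 2B)
2. 1 bandit ← the south bank.  (the south bank: 4M 1B; the north bank: 0M 1B)
3. 2 merchants and 1 bandit → the north bank.  (the south bank: 2M 0B; the north bank: 2M 2B)
4. 1 bandit ← the south bank.  (the south bank: 2M 1B; the north bank: 2M 1B)
5. 2 merchants and 1 bandit → the north bank.  (the south bank: 0M 0B; the north bank: 4M 2B)

No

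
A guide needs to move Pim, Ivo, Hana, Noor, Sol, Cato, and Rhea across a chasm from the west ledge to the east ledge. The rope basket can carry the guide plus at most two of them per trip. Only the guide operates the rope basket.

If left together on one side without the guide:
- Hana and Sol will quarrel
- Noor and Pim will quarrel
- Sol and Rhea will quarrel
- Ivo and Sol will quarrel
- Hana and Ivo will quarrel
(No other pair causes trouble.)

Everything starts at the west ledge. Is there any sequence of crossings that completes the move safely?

Whatever the first load, the items left behind include a forbidden pair without the guide. No opening move is safe, so no plan exists.

No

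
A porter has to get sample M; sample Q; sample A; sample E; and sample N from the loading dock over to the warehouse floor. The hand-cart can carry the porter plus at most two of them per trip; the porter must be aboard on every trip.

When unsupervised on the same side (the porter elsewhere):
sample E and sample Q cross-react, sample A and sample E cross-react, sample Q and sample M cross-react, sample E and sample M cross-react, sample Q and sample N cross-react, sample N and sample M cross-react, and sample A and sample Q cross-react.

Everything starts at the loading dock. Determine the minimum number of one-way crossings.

Whatever the first load, the items left behind include a forbidden pair without the porter. No opening move is safe, so no plan exists.

impossible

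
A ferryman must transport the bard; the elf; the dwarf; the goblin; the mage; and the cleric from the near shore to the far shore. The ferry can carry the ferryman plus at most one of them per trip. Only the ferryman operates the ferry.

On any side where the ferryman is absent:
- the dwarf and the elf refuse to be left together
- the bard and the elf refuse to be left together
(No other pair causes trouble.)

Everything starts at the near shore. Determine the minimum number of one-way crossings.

13

Counting alone: the ferryman can take at most 1 across per trip to the far shore, so moving all 6 needs at least 6 loaded trips out, with a return between consecutive ones — at least 11 crossings.
The safety rule pushes this higher. Following every safe sequence of crossings, the most of the 6 that can be at the far shore as the ferry arrives there on crossing 11 is 5 — never all 6.
So no plan with fewer than 13 crossings exists, and this one achieves 13:
1. Ferryman goes to the far shore with the elf.  [the near shore: the bard, the cleric, the dwarf, the goblin, the mage | the far shore: the elf]
2. Ferryman goes back to the near shore alone.  [the near shore: the bard, the cleric, the dwarf, the goblin, the mage | the far shore: the elf]
3. Ferryman goes to the far shore with the bard.  [the near shore: the cleric, the dwarf, the goblin, the mage | the far shore: the bard, the elf]
4. Ferryman goes back to the near shore with the elf.  [the near shore: the cleric, the dwarf, the elf, the goblin, the mage | the far shore: the bard]
5. Ferryman goes to the far shore with the dwarf.  [the near shore: the cleric, the elf, the goblin, the mage | the far shore: the bard, the dwarf]
6. Ferryman goes back to the near shore alone.  [the near shore: the cleric, the elf, the goblin, the mage | the far shore: the bard, the dwarf]
7. Ferryman goes to the far shore with the goblin.  [the near shore: the cleric, the elf, the mage | the far shore: the bard, the dwarf, the goblin]
8. Ferryman goes back to the near shore alone.  [the near shore: the cleric, the elf, the mage | the far shore: the bard, the dwarf, the goblin]
9. Ferryman goes to the far shore with the mage.  [the near shore: the cleric, the elf | the far shore: the bard, the dwarf, the goblin, the mage]
10. Ferryman goes back to the near shore alone.  [the near shore: the cleric, the elf | the far shore: the bard, the dwarf, the goblin, the mage]
11. Ferryman goes to the far shore with the cleric.  [the near shore: the elf | the far shore: the bard, the cleric, the dwarf, the goblin, the mage]
12. Ferryman goes back to the near shore alone.  [the near shore: the elf | the far shore: the bard, the cleric, the dwarf, the goblin, the mage]
13. Ferryman goes to the far shore with the elf.  [the near shore: — | the far shore: the bard, the cleric, the dwarf, the elf, the goblin, the mage]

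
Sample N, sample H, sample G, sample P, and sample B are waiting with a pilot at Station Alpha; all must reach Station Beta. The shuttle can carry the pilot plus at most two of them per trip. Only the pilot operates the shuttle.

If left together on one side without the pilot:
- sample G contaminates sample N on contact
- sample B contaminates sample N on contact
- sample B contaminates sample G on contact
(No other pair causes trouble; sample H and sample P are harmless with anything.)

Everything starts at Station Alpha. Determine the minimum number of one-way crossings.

7

Counting alone: the pilot can take at most 2 across per trip to Station Beta, so moving all 5 needs at least 3 loaded trips out, with a return between consecutive ones — at least 5 crossings.
The safety rule pushes this higher. Following every safe sequence of crossings, the most of the 5 that can be at Station Beta as the shuttle arrives there on crossing 5 is 4 — never all 5.
So no plan with fewer than 7 crossings exists, and this one achieves 7:
1. Pilot goes to Station Beta with sample G and sample N.
2. Pilot goes back to Station Alpha with sample N.
3. Pilot goes to Station Beta with sample H and sample N.
4. Pilot goes back to Station Alpha with sample N.
5. Pilot goes to Station Beta with sample N and sample P.
6. Pilot goes back to Station Alpha with sample N.
7. Pilot goes to Station Beta with sample B and sample N.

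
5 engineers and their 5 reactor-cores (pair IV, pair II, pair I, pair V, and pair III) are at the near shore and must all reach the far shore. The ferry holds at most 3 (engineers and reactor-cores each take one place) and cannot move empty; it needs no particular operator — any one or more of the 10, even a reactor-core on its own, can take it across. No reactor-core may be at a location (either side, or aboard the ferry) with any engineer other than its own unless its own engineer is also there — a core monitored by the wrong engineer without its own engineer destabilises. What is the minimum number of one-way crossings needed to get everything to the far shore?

Counting alone: each trip to the far shore takes at most 3 across and each return brings at least 1 back, so after t trips out (and t−1 returns) at most 3t − (t−1) of the 10 are across; that first reaches 10 at t = 5, so at least 9 crossings are needed.
The safety rule pushes this higher. Following every safe sequence of crossings, the most of the 10 that can be at the far shore as the ferry arrives there on crossing 9 is 9 — never all 10.
So no plan with fewer than 11 crossings exists, and this one achieves 11:
1. engineer IV and reactor-core IV cross → the far shore.
2. engineer IV crosses ← the near shore.
3. reactor-core I, reactor-core II, and reactor-core V cross → the far shore.
4. reactor-core IV crosses ← the near shore.
5. engineer I, engineer II, and engineer V cross → the far shore.
6. engineer II and reactor-core II cross ← the near shore.
7. engineer II, engineer III, and engineer IV cross → the far shore.
8. reactor-core I crosses ← the near shore.
9. reactor-core II and reactor-core IV cross → the far shore.
10. reactor-core IV crosses ← the near shore.
11. reactor-core I, reactor-core III, and reactor-core IV cross → the far shore.

11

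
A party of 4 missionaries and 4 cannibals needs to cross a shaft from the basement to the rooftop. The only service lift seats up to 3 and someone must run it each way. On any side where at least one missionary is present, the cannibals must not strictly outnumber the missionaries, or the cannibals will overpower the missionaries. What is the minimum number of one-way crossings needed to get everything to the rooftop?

Counting alone: each trip to the rooftop takes at most 3 across and each return brings at least 1 back, so after t trips out (and t−1 returns) at most 3t − (t−1) of the 8 are across; that first reaches 8 at t = 4, so at least 7 crossings are needed.
The safety rule pushes this higher. Following every safe sequence of crossings, the most of the 8 that can be at the rooftop as the service lift arrives there on crossing 7 is 7 — never all 8.
So no plan with fewer than 9 crossings exists, and this one achieves 9:
1. 2 cannibals → the rooftop.  (the basement: 4M 2C; the rooftop: 0M 2C)
2. 1 cannibal ← the basement.  (the basement: 4M 3C; the rooftop: 0M 1C)
3. 3 cannibals → the rooftop.  (the basement: 4M 0C; the rooftop: 0M 4C)
4. 1 cannibal ← the basement.  (the basement: 4M 1C; the rooftop: 0M 3C)
5. 3 missionaries → the rooftop.  (the basement: 1M 1C; the rooftop: 3M 3C)
6. 1 missionary and 1 cannibal ← the basement.  (the basement: 2M 2C; the rooftop: 2M 2C)
7. 2 missionaries → the rooftop.  (the basement: 0M 2C; the rooftop: 4M 2C)
8. 1 cannibal ← the basement.  (the basement: 0M 3C; the rooftop: 4M 1C)
9. 3 cannibals → the rooftop.  (the basement: 0M 0C; the rooftop: 4M 4C)

9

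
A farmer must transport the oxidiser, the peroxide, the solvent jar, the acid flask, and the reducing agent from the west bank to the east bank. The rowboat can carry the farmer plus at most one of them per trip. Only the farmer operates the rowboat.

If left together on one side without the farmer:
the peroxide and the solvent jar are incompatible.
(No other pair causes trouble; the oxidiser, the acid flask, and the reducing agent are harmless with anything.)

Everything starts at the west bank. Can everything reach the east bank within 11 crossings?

Yes — this plan uses 9 crossings (≤ 11):
1. Farmer goes to the east bank with the peroxide.
2. Farmer goes back to the west bank alone.
3. Farmer goes to the east bank with the oxidiser.
4. Farmer goes back to the west bank alone.
5. Farmer goes to the east bank with the acid flask.
6. Farmer goes back to the west bank alone.
7. Farmer goes to the east bank with the reducing agent.
8. Farmer goes back to the west bank alone.
9. Farmer goes to the east bank with the solvent jar.

Yes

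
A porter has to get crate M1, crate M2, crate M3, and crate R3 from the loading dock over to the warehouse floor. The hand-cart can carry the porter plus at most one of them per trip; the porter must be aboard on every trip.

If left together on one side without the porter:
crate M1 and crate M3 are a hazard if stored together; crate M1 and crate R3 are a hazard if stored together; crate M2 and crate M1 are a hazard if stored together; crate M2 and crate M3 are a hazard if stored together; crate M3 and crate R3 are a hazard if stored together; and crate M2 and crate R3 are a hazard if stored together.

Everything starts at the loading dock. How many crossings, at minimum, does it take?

impossible

Whatever the first load, the items left behind include a forbidden pair without the porter. No opening move is safe, so no plan exists.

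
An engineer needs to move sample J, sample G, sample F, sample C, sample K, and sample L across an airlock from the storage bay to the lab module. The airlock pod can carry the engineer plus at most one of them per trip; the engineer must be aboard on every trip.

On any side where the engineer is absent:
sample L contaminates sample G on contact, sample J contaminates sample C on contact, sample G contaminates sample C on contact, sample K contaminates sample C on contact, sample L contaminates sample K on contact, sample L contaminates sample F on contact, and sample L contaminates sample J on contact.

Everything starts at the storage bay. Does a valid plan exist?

No

Whatever the first load, the items left behind include a forbidden pair without the engineer. No opening move is safe, so no plan exists.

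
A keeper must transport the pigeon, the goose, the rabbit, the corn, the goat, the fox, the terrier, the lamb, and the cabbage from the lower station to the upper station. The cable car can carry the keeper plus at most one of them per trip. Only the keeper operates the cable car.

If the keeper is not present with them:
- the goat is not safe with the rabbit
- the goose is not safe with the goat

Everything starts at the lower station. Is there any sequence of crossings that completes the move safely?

1. Keeper goes to the upper station with the goat.
2. Keeper goes back to the lower station alone.
3. Keeper goes to the upper station with the pigeon.
4. Keeper goes back to the lower station alone.
5. Keeper goes to the upper station with the goose.
6. Keeper goes back to the lower station with the goat.
7. Keeper goes to the upper station with the rabbit.
8. Keeper goes back to the lower station alone.
9. Keeper goes to the upper station with the corn.
10. Keeper goes back to the lower station alone.
11. Keeper goes to the upper station with the fox.
12. Keeper goes back to the lower station alone.
13. Keeper goes to the upper station with the terrier.
14. Keeper goes back to the lower station alone.
15. Keeper goes to the upper station with the lamb.
16. Keeper goes back to the lower station alone.
17. Keeper goes to the upper station with the cabbage.
18. Keeper goes back to the lower station alone.
19. Keeper goes to the upper station with the goat.

Yes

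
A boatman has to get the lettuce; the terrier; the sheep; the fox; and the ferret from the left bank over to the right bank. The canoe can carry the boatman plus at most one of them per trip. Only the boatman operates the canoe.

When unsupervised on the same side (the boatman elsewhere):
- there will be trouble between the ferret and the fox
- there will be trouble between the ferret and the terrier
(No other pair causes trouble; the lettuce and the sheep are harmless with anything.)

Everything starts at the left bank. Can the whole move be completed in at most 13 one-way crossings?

Yes

Yes — this plan uses 11 crossings (≤ 13):
1. Boatman goes to the right bank with the ferret.  [the left bank: the fox, the lettuce, the sheep, the terrier | the right bank: the ferret]
2. Boatman goes back to the left bank alone.  [the left bank: the fox, the lettuce, the sheep, the terrier | the right bank: the ferret]
3. Boatman goes to the right bank with the lettuce.  [the left bank: the fox, the sheep, the terrier | the right bank: the ferret, the lettuce]
4. Boatman goes back to the left bank alone.  [the left bank: the fox, the sheep, the terrier | the right bank: the ferret, the lettuce]
5. Boatman goes to the right bank with the terrier.  [the left bank: the fox, the sheep | the right bank: the ferret, the lettuce, the terrier]
6. Boatman goes back to the left bank with the ferret.  [the left bank: the ferret, the fox, the sheep | the right bank: the lettuce, the terrier]
7. Boatman goes to the right bank with the fox.  [the left bank: the ferret, the sheep | the right bank: the fox, the lettuce, the terrier]
8. Boatman goes back to the left bank alone.  [the left bank: the ferret, the sheep | the right bank: the fox, the lettuce, the terrier]
9. Boatman goes to the right bank with the sheep.  [the left bank: the ferret | the right bank: the fox, the lettuce, the sheep, the terrier]
10. Boatman goes back to the left bank alone.  [the left bank: the ferret | the right bank: the fox, the lettuce, the sheep, the terrier]
11. Boatman goes to the right bank with the ferret.  [the left bank: — | the right bank: the ferret, the fox, the lettuce, the sheep, the terrier]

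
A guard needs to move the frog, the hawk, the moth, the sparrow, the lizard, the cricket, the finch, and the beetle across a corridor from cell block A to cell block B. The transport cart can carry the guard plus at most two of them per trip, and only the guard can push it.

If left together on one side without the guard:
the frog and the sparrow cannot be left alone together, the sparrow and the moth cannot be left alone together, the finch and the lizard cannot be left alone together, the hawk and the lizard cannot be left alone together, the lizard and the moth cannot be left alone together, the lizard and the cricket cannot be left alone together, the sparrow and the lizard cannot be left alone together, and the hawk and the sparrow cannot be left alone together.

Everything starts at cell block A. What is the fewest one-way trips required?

Counting alone: the guard can take at most 2 across per trip to cell block B, so moving all 8 needs at least 4 loaded trips out, with a return between consecutive ones — at least 7 crossings.
The safety rule pushes this higher. Following every safe sequence of crossings, the most of the 8 that can be at cell block B as the transport cart arrives there on crossings 7, 9, 11 is 5, 6, 7 respectively — never all 8.
So no plan with fewer than 13 crossings exists, and this one achieves 13:
1. Guard goes to cell block B with the lizard and the sparrow.  [cell block A: the beetle, the cricket, the finch, the frog, the hawk, the moth | cell block B: the lizard, the sparrow]
2. Guard goes back to cell block A with the sparrow.  [cell block A: the beetle, the cricket, the finch, the frog, the hawk, the moth, the sparrow | cell block B: the lizard]
3. Guard goes to cell block B with the frog and the sparrow.  [cell block A: the beetle, the cricket, the finch, the hawk, the moth | cell block B: the frog, the lizard, the sparrow]
4. Guard goes back to cell block A with the sparrow.  [cell block A: the beetle, the cricket, the finch, the hawk, the moth, the sparrow | cell block B: the frog, the lizard]
5. Guard goes to cell block B with the hawk and the moth.  [cell block A: the beetle, the cricket, the finch, the sparrow | cell block B: the frog, the hawk, the lizard, the moth]
6. Guard goes back to cell block A with the lizard.  [cell block A: the beetle, the cricket, the finch, the lizard, the sparrow | cell block B: the frog, the hawk, the moth]
7. Guard goes to cell block B with the cricket and the lizard.  [cell block A: the beetle, the finch, the sparrow | cell block B: the cricket, the frog, the hawk, the lizard, the moth]
8. Guard goes back to cell block A with the lizard.  [cell block A: the beetle, the finch, the lizard, the sparrow | cell block B: the cricket, the frog, the hawk, the moth]
9. Guard goes to cell block B with the finch and the sparrow.  [cell block A: the beetle, the lizard | cell block B: the cricket, the finch, the frog, the hawk, the moth, the sparrow]
10. Guard goes back to cell block A with the sparrow.  [cell block A: the beetle, the lizard, the sparrow | cell block B: the cricket, the finch, the frog, the hawk, the moth]
11. Guard goes to cell block B with the beetle and the sparrow.  [cell block A: the lizard | cell block B: the beetle, the cricket, the finch, the frog, the hawk, the moth, the sparrow]
12. Guard goes back to cell block A with the sparrow.  [cell block A: the lizard, the sparrow | cell block B: the beetle, the cricket, the finch, the frog, the hawk, the moth]
13. Guard goes to cell block B with the lizard and the sparrow.  [cell block A: — | cell block B: the beetle, the cricket, the finch, the frog, the hawk, the lizard, the moth, the sparrow]

13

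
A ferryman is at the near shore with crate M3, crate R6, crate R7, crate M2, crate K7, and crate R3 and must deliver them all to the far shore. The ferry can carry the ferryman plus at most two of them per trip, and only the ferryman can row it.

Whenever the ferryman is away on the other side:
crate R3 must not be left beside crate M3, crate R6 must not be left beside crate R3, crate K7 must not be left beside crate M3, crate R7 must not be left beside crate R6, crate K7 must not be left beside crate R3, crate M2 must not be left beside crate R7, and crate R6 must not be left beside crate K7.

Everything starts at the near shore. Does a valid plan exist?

No

Whatever the first load, the items left behind include a forbidden pair without the ferryman. No opening move is safe, so no plan exists.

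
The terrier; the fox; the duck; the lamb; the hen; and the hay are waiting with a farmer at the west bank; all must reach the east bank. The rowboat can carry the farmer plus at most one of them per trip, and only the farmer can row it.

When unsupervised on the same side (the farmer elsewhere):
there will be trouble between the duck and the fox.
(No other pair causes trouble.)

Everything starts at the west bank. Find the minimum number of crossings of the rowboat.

11

Counting alone: the farmer can take at most 1 across per trip to the east bank, so moving all 6 needs at least 6 loaded trips out, with a return between consecutive ones — at least 11 crossings.
The plan below uses exactly 11 crossings, so it is optimal:
1. Farmer goes to the east bank with the fox.  [the west bank: the duck, the hay, the hen, the lamb, the terrier | the east bank: the fox]
2. Farmer goes back to the west bank alone.  [the west bank: the duck, the hay, the hen, the lamb, the terrier | the east bank: the fox]
3. Farmer goes to the east bank with the terrier.  [the west bank: the duck, the hay, the hen, the lamb | the east bank: the fox, the terrier]
4. Farmer goes back to the west bank alone.  [the west bank: the duck, the hay, the hen, the lamb | the east bank: the fox, the terrier]
5. Farmer goes to the east bank with the lamb.  [the west bank: the duck, the hay, the hen | the east bank: the fox, the lamb, the terrier]
6. Farmer goes back to the west bank alone.  [the west bank: the duck, the hay, the hen | the east bank: the fox, the lamb, the terrier]
7. Farmer goes to the east bank with the hen.  [the west bank: the duck, the hay | the east bank: the fox, the hen, the lamb, the terrier]
8. Farmer goes back to the west bank alone.  [the west bank: the duck, the hay | the east bank: the fox, the hen, the lamb, the terrier]
9. Farmer goes to the east bank with the hay.  [the west bank: the duck | the east bank: the fox, the hay, the hen, the lamb, the terrier]
10. Farmer goes back to the west bank alone.  [the west bank: the duck | the east bank: the fox, the hay, the hen, the lamb, the terrier]
11. Farmer goes to the east bank with the duck.  [the west bank: — | the east bank: the duck, the fox, the hay, the hen, the lamb, the terrier]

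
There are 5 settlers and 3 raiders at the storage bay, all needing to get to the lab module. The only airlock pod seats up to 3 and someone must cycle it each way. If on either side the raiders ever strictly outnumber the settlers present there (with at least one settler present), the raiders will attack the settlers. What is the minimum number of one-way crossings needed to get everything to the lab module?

7

Counting alone: each trip to the lab module takes at most 3 across and each return brings at least 1 back, so after t trips out (and t−1 returns) at most 3t − (t−1) of the 8 are across; that first reaches 8 at t = 4, so at least 7 crossings are needed.
The plan below uses exactly 7 crossings, so it is optimal:
1. 2 raiders → the lab module.  (the storage bay: 5S 1R; the lab module: 0S 2R)
2. 1 raider ← the storage bay.  (the storage bay: 5S 2R; the lab module: 0S 1R)
3. 2 settlers and 1 raider → the lab module.  (the storage bay: 3S 1R; the lab module: 2S 2R)
4. 1 raider ← the storage bay.  (the storage bay: 3S 2R; the lab module: 2S 1R)
5. 1 settler and 2 raiders → the lab module.  (the storage bay: 2S 0R; the lab module: 3S 3R)
6. 1 raider ← the storage bay.  (the storage bay: 2S 1R; the lab module: 3S 2R)
7. 2 settlers and 1 raider → the lab module.  (the storage bay: 0S 0R; the lab module: 5S 3R)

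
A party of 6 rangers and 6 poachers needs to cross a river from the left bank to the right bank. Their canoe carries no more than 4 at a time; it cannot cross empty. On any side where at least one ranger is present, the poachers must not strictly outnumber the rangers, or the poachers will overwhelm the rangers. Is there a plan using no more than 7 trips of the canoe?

No

Counting alone: each trip to the right bank takes at most 4 across and each return brings at least 1 back, so after t trips out (and t−1 returns) at most 4t − (t−1) of the 12 are across; that first reaches 12 at t = 4, so at least 7 crossings are needed.
The safety rule pushes this higher. Following every safe sequence of crossings, the most of the 12 that can be at the right bank as the canoe arrives there on crossing 7 is 11 — never all 12.
So the move cannot be finished within 7 crossings. (The shortest complete plan takes 9:)
1. 2 poachers → the right bank.  (the left bank: 6R 4P; the right bank: 0R 2P)
2. 1 poacher ← the left bank.  (the left bank: 6R 5P; the right bank: 0R 1P)
3. 4 poachers → the right bank.  (the left bank: 6R 1P; the right bank: 0R 5P)
4. 1 poacher ← the left bank.  (the left bank: 6R 2P; the right bank: 0R 4P)
5. 4 rangers → the right bank.  (the left bank: 2R 2P; the right bank: 4R 4P)
6. 1 ranger and 1 poacher ← the left bank.  (the left bank: 3R 3P; the right bank: 3R 3P)
7. 2 rangers and 2 poachers → the right bank.  (the left bank: 1R 1P; the right bank: 5R 5P)
8. 1 ranger and 1 poacher ← the left bank.  (the left bank: 2R 2P; the right bank: 4R 4P)
9. 2 rangers and 2 poachers → the right bank.  (the left bank: 0R 0P; the right bank: 6R 6P)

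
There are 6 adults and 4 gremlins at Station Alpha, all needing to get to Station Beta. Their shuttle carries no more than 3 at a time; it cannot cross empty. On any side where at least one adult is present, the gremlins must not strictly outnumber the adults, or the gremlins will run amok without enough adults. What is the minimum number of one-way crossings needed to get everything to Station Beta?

Counting alone: each trip to Station Beta takes at most 3 across and each return brings at least 1 back, so after t trips out (and t−1 returns) at most 3t − (t−1) of the 10 are across; that first reaches 10 at t = 5, so at least 9 crossings are needed.
The plan below uses exactly 9 crossings, so it is optimal:
1. 2 gremlins → Station Beta.  (Station Alpha: 6A 2G; Station Beta: 0A 2G)
2. 1 gremlin ← Station Alpha.  (Station Alpha: 6A 3G; Station Beta: 0A 1G)
3. 3 gremlins → Station Beta.  (Station Alpha: 6A 0G; Station Beta: 0A 4G)
4. 1 gremlin ← Station Alpha.  (Station Alpha: 6A 1G; Station Beta: 0A 3G)
5. 3 adults → Station Beta.  (Station Alpha: 3A 1G; Station Beta: 3A 3G)
6. 1 gremlin ← Station Alpha.  (Station Alpha: 3A 2G; Station Beta: 3A 2G)
7. 1 adult and 2 gremlins → Station Beta.  (Station Alpha: 2A 0G; Station Beta: 4A 4G)
8. 1 gremlin ← Station Alpha.  (Station Alpha: 2A 1G; Station Beta: 4A 3G)
9. 2 adults and 1 gremlin → Station Beta.  (Station Alpha: 0A 0G; Station Beta: 6A 4G)

9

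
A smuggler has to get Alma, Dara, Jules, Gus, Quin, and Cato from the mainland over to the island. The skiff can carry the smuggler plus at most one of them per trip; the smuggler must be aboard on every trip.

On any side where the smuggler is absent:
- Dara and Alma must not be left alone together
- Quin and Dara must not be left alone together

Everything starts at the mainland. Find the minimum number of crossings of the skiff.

Counting alone: the smuggler can take at most 1 across per trip to the island, so moving all 6 needs at least 6 loaded trips out, with a return between consecutive ones — at least 11 crossings.
The safety rule pushes this higher. Following every safe sequence of crossings, the most of the 6 that can be at the island as the skiff arrives there on crossing 11 is 5 — never all 6.
So no plan with fewer than 13 crossings exists, and this one achieves 13:
1. Smuggler goes to the island with Dara.  [the mainland: Alma, Cato, Gus, Jules, Quin | the island: Dara]
2. Smuggler goes back to the mainland alone.  [the mainland: Alma, Cato, Gus, Jules, Quin | the island: Dara]
3. Smuggler goes to the island with Alma.  [the mainland: Cato, Gus, Jules, Quin | the island: Alma, Dara]
4. Smuggler goes back to the mainland with Dara.  [the mainland: Cato, Dara, Gus, Jules, Quin | the island: Alma]
5. Smuggler goes to the island with Quin.  [the mainland: Cato, Dara, Gus, Jules | the island: Alma, Quin]
6. Smuggler goes back to the mainland alone.  [the mainland: Cato, Dara, Gus, Jules | the island: Alma, Quin]
7. Smuggler goes to the island with Jules.  [the mainland: Cato, Dara, Gus | the island: Alma, Jules, Quin]
8. Smuggler goes back to the mainland alone.  [the mainland: Cato, Dara, Gus | the island: Alma, Jules, Quin]
9. Smuggler goes to the island with Gus.  [the mainland: Cato, Dara | the island: Alma, Gus, Jules, Quin]
10. Smuggler goes back to the mainland alone.  [the mainland: Cato, Dara | the island: Alma, Gus, Jules, Quin]
11. Smuggler goes to the island with Cato.  [the mainland: Dara | the island: Alma, Cato, Gus, Jules, Quin]
12. Smuggler goes back to the mainland alone.  [the mainland: Dara | the island: Alma, Cato, Gus, Jules, Quin]
13. Smuggler goes to the island with Dara.  [the mainland: — | the island: Alma, Cato, Dara, Gus, Jules, Quin]

13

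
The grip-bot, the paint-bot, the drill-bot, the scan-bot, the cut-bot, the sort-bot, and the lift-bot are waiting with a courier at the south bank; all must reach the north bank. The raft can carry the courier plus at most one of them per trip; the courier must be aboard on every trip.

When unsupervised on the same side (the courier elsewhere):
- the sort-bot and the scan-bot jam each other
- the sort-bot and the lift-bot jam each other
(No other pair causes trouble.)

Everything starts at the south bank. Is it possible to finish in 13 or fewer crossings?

Counting alone: the courier can take at most 1 across per trip to the north bank, so moving all 7 needs at least 7 loaded trips out, with a return between consecutive ones — at least 13 crossings.
The safety rule pushes this higher. Following every safe sequence of crossings, the most of the 7 that can be at the north bank as the raft arrives there on crossing 13 is 6 — never all 7.
So the move cannot be finished within 13 crossings. (The shortest complete plan takes 15:)
1. Courier goes to the north bank with the sort-bot.  [the south bank: the cut-bot, the drill-bot, the grip-bot, the lift-bot, the paint-bot, the scan-bot | the north bank: the sort-bot]
2. Courier goes back to the south bank alone.  [the south bank: the cut-bot, the drill-bot, the grip-bot, the lift-bot, the paint-bot, the scan-bot | the north bank: the sort-bot]
3. Courier goes to the north bank with the grip-bot.  [the south bank: the cut-bot, the drill-bot, the lift-bot, the paint-bot, the scan-bot | the north bank: the grip-bot, the sort-bot]
4. Courier goes back to the south bank alone.  [the south bank: the cut-bot, the drill-bot, the lift-bot, the paint-bot, the scan-bot | the north bank: the grip-bot, the sort-bot]
5. Courier goes to the north bank with the paint-bot.  [the south bank: the cut-bot, the drill-bot, the lift-bot, the scan-bot | the north bank: the grip-bot, the paint-bot, the sort-bot]
6. Courier goes back to the south bank alone.  [the south bank: the cut-bot, the drill-bot, the lift-bot, the scan-bot | the north bank: the grip-bot, the paint-bot, the sort-bot]
7. Courier goes to the north bank with the drill-bot.  [the south bank: the cut-bot, the lift-bot, the scan-bot | the north bank: the drill-bot, the grip-bot, the paint-bot, the sort-bot]
8. Courier goes back to the south bank alone.  [the south bank: the cut-bot, the lift-bot, the scan-bot | the north bank: the drill-bot, the grip-bot, the paint-bot, the sort-bot]
9. Courier goes to the north bank with the scan-bot.  [the south bank: the cut-bot, the lift-bot | the north bank: the drill-bot, the grip-bot, the paint-bot, the scan-bot, the sort-bot]
10. Courier goes back to the south bank with the sort-bot.  [the south bank: the cut-bot, the lift-bot, the sort-bot | the north bank: the drill-bot, the grip-bot, the paint-bot, the scan-bot]
11. Courier goes to the north bank with the lift-bot.  [the south bank: the cut-bot, the sort-bot | the north bank: the drill-bot, the grip-bot, the lift-bot, the paint-bot, the scan-bot]
12. Courier goes back to the south bank alone.  [the south bank: the cut-bot, the sort-bot | the north bank: the drill-bot, the grip-bot, the lift-bot, the paint-bot, the scan-bot]
13. Courier goes to the north bank with the cut-bot.  [the south bank: the sort-bot | the north bank: the cut-bot, the drill-bot, the grip-bot, the lift-bot, the paint-bot, the scan-bot]
14. Courier goes back to the south bank alone.  [the south bank: the sort-bot | the north bank: the cut-bot, the drill-bot, the grip-bot, the lift-bot, the paint-bot, the scan-bot]
15. Courier goes to the north bank with the sort-bot.  [the south bank: — | the north bank: the cut-bot, the drill-bot, the grip-bot, the lift-bot, the paint-bot, the scan-bot, the sort-bot]

No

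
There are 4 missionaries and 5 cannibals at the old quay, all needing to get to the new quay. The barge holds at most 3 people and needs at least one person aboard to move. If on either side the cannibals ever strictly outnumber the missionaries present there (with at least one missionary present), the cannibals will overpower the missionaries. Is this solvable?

No

The cannibals already outnumber the missionaries at the old quay before anyone moves, so the starting position itself is disallowed.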